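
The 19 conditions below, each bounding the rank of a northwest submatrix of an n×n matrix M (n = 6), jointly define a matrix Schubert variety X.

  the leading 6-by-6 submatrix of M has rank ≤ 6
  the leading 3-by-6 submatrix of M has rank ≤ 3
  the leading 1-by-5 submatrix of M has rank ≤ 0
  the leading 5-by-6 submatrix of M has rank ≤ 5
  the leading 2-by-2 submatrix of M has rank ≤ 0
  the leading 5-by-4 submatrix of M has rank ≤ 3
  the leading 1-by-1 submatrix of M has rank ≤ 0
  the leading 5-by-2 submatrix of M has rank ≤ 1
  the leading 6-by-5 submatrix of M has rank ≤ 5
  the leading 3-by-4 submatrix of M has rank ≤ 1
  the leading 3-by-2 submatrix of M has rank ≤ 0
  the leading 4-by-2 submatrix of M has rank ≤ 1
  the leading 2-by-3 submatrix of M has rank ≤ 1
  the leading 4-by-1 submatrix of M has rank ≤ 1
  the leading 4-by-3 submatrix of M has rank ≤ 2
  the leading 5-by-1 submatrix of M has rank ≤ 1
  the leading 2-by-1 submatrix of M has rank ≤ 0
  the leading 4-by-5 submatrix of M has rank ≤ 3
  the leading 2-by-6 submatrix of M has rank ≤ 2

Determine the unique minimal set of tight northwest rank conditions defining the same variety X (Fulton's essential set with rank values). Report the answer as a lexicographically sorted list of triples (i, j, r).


Computing R[i][j] = min implied NW-rank bound (n=6, 19 conditions):

  row 1: 0 | 0 | 0 | 0 | 0 | 1
  row 2: 0 | 0 | 1 | 1 | 1 | 2
  row 3: 0 | 0 | 1 | 1 | 2 | 3
  row 4: 1 | 1 | 2 | 2 | 3 | 4
  row 5: 1 | 1 | 2 | 3 | 4 | 5
  row 6: 1 | 2 | 3 | 4 | 5 | 6

giving w = (6, 3, 5, 1, 4, 2) via Δ²R.

4 SE-corners of the 11-cell Rothe diagram give Ess(w):

[(1, 5, 0), (3, 2, 0), (3, 4, 1), (5, 2, 1)]


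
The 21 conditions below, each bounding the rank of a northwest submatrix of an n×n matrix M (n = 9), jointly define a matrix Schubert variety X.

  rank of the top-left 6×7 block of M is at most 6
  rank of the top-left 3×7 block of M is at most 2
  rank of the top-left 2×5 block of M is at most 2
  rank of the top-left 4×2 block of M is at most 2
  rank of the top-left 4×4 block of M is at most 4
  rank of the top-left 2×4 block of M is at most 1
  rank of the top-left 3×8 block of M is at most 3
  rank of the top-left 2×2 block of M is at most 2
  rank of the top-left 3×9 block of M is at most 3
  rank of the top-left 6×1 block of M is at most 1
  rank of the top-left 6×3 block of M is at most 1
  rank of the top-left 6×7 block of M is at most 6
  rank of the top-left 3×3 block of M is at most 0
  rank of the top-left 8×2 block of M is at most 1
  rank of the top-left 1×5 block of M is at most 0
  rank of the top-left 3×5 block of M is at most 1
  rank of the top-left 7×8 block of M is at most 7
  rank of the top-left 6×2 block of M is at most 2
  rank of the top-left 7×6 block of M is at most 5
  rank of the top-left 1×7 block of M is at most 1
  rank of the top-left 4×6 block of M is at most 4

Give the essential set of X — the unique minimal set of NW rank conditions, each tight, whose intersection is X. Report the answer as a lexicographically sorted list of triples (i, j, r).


The tightest implied rank at each (i,j), from the 21 conditions:

  i=1: 0 | 0 | 0 | 0 | 0 | 1 | 1 | 1 | 1
  i=2: 0 | 0 | 0 | 1 | 1 | 2 | 2 | 2 | 2
  i=3: 0 | 0 | 0 | 1 | 1 | 2 | 2 | 3 | 3
  i=4: 1 | 1 | 1 | 2 | 2 | 3 | 3 | 4 | 4
  i=5: 1 | 1 | 1 | 2 | 3 | 4 | 4 | 5 | 5
  i=6: 1 | 1 | 1 | 2 | 3 | 4 | 5 | 6 | 6
  i=7: 1 | 1 | 2 | 3 | 4 | 5 | 6 | 7 | 7
  i=8: 1 | 1 | 2 | 3 | 4 | 5 | 6 | 7 | 8
  i=9: 1 | 2 | 3 | 4 | 5 | 6 | 7 | 8 | 9

hence w(1..9) = (6, 4, 8, 1, 5, 7, 3, 9, 2).

Fulton essential set (6 of the 19 Rothe cells):

[(1, 5, 0), (3, 3, 0), (3, 5, 1), (3, 7, 2), (6, 3, 1), (8, 2, 1)]


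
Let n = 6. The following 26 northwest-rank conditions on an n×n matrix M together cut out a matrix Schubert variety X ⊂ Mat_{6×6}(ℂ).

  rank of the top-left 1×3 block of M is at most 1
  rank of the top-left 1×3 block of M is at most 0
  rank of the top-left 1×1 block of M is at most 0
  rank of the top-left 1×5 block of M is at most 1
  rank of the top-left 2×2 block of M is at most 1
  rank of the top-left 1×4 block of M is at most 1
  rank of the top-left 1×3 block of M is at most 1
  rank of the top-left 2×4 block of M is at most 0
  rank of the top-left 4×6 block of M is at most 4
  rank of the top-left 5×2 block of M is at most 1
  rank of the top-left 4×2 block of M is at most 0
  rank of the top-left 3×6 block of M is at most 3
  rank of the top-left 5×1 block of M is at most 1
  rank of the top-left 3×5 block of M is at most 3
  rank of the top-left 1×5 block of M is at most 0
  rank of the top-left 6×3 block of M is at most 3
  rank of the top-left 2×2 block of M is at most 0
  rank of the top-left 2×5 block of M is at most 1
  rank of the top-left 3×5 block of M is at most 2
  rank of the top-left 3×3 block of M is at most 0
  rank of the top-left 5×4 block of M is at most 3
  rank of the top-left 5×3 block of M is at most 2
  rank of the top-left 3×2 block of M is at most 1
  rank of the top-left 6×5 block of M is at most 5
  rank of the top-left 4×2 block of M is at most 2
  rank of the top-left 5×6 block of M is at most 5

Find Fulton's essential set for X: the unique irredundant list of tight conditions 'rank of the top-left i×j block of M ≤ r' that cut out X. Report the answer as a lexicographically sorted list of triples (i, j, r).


Recovering R(i,j) via the rank-extension bound from the 26 conditions:

  i=1: 0  0  0  0  0  1
  i=2: 0  0  0  0  1  2
  i=3: 0  0  0  1  2  3
  i=4: 0  0  1  2  3  4
  i=5: 1  1  2  3  4  5
  i=6: 1  2  3  4  5  6

reading off 1-entries of Δ²R: w = (6, 5, 4, 3, 1, 2).

4 SE-corners of the 14-cell Rothe diagram give Ess(w):

[(1, 5, 0), (2, 4, 0), (3, 3, 0), (4, 2, 0)]


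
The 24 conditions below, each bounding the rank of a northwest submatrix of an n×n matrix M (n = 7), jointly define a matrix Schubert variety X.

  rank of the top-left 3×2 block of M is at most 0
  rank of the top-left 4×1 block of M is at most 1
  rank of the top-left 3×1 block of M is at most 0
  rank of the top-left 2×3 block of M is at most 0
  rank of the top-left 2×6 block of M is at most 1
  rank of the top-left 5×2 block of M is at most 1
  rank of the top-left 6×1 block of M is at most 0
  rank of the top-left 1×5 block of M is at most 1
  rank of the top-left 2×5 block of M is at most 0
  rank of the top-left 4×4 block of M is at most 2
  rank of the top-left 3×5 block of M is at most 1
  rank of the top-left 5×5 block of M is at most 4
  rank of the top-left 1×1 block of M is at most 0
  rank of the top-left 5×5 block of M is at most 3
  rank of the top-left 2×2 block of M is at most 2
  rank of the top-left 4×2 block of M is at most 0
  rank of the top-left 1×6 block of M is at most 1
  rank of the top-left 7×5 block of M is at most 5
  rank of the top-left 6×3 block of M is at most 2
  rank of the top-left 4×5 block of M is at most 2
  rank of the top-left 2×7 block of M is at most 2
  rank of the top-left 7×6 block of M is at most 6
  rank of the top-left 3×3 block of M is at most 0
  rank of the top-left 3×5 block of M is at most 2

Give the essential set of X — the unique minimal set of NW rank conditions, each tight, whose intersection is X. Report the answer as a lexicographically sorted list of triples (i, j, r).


Rank table r_w(7×7) implied by the 24 constraints:

  0, 0, 0, 0, 0, 1, 1
  0, 0, 0, 0, 0, 1, 2
  0, 0, 0, 1, 1, 2, 3
  0, 0, 1, 2, 2, 3, 4
  0, 1, 2, 3, 3, 4, 5
  0, 1, 2, 3, 4, 5, 6
  1, 2, 3, 4, 5, 6, 7

so w = (6, 7, 4, 3, 2, 5, 1).

Rothe diagram D(w) (17 cells), 4 SE-corners (essential conditions):

[(2, 5, 0), (3, 3, 0), (4, 2, 0), (6, 1, 0)]


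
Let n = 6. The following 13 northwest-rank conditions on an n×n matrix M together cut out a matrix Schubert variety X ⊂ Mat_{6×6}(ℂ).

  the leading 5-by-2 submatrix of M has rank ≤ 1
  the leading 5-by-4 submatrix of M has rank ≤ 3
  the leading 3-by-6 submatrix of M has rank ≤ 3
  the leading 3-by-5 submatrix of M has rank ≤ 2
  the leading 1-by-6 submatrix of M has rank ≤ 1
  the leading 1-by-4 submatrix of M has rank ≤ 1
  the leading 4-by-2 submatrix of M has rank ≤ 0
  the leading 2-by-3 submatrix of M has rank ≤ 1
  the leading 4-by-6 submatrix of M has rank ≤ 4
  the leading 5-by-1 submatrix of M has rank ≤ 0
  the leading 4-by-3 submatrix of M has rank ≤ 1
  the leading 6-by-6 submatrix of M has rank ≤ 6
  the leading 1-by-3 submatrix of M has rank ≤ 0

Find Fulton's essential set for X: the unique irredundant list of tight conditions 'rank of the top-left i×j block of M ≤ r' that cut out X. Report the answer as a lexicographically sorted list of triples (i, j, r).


Computing R[i][j] = min implied NW-rank bound (n=6, 13 conditions):

  row 1: 0, 0, 0, 1, 1, 1
  row 2: 0, 0, 1, 2, 2, 2
  row 3: 0, 0, 1, 2, 2, 3
  row 4: 0, 0, 1, 2, 3, 4
  row 5: 0, 1, 2, 3, 4, 5
  row 6: 1, 2, 3, 4, 5, 6

second differences of R give the permutation w = (4, 3, 6, 5, 2, 1).

Fulton essential set (4 of the 11 Rothe cells):

[(1, 3, 0), (3, 5, 2), (4, 2, 0), (5, 1, 0)]


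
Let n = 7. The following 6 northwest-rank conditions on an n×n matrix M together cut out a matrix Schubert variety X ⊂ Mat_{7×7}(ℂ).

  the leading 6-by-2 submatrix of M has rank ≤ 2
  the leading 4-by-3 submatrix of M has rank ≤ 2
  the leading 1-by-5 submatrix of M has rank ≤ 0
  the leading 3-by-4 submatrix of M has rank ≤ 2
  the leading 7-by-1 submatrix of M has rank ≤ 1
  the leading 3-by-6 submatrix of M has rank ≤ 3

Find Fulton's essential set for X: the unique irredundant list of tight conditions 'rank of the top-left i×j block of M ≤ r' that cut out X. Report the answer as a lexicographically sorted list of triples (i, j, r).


Computing R[i][j] = min implied NW-rank bound (n=7, 6 conditions):

  row 1: 0 0 0 0 0 1 1
  row 2: 1 1 1 1 1 2 2
  row 3: 1 2 2 2 2 3 3
  row 4: 1 2 2 3 3 4 4
  row 5: 1 2 3 4 4 5 5
  row 6: 1 2 3 4 5 6 6
  row 7: 1 2 3 4 5 6 7

second differences of R give the permutation w = (6, 1, 2, 4, 3, 5, 7).

Rothe diagram D(w) (6 cells), 2 SE-corners (essential conditions):

[(1, 5, 0), (4, 3, 2)]


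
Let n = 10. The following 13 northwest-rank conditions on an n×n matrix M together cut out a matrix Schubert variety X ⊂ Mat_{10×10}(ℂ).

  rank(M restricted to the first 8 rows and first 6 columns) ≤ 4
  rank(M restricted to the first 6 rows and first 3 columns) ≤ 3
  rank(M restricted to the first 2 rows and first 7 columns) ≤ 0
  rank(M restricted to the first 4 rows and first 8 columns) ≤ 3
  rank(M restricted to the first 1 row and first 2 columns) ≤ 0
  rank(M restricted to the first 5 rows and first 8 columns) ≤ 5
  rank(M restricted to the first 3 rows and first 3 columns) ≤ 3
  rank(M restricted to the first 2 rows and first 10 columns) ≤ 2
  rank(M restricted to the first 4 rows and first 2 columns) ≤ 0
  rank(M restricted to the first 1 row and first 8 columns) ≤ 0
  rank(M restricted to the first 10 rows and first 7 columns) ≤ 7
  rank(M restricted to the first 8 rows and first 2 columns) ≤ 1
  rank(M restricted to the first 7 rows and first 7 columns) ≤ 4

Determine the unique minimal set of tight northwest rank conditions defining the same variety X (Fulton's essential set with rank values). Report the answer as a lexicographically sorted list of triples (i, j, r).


Rank table r_w(10×10) implied by the 13 constraints:

  R[1]: 0  0  0  0  0  0  0  0  1  1
  R[2]: 0  0  0  0  0  0  0  1  2  2
  R[3]: 0  0  1  1  1  1  1  2  3  3
  R[4]: 0  0  1  2  2  2  2  3  4  4
  R[5]: 1  1  2  3  3  3  3  4  5  5
  R[6]: 1  1  2  3  4  4  4  5  6  6
  R[7]: 1  1  2  3  4  4  4  5  6  7
  R[8]: 1  1  2  3  4  4  5  6  7  8
  R[9]: 1  2  3  4  5  5  6  7  8  9
  R[10]: 1  2  3  4  5  6  7  8  9  10

so w = (9, 8, 3, 4, 1, 5, 10, 7, 2, 6).

6 SE-corners of the 25-cell Rothe diagram give Ess(w):

[(1, 8, 0), (2, 7, 0), (4, 2, 0), (7, 7, 4), (8, 2, 1), (8, 6, 4)]


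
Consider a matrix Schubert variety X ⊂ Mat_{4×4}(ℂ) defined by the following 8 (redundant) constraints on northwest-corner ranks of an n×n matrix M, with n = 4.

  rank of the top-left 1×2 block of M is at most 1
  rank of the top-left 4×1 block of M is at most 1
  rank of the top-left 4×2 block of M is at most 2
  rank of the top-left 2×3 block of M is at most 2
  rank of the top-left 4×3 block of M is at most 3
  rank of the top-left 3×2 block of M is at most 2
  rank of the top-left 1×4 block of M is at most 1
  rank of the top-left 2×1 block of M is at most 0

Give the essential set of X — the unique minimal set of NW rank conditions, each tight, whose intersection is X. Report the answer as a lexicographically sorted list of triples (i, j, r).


Reconstructing r_w from the 8 given conditions:

  0  1  1  1
  0  1  2  2
  1  2  3  3
  1  2  3  4

hence w(1..4) = (2, 3, 1, 4).

1 SE-corner of the 2-cell Rothe diagram gives Ess(w):

[(2, 1, 0)]


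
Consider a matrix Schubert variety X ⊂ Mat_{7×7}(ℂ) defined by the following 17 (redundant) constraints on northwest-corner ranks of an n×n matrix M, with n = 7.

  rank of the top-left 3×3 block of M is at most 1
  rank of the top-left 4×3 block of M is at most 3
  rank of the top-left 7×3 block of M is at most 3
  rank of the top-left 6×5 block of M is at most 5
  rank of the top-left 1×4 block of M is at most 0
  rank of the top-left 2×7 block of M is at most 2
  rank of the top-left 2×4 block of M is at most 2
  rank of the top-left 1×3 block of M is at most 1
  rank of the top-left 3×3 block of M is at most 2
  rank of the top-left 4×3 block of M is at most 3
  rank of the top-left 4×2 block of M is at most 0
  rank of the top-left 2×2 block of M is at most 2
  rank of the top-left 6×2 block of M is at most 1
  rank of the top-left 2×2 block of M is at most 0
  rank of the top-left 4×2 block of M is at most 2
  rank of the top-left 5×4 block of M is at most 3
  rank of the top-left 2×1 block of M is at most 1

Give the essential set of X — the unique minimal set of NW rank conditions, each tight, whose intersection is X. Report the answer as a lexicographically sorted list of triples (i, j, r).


The tightest implied rank at each (i,j), from the 17 conditions:

  row 1: 0  0  0  0  1  1  1
  row 2: 0  0  1  1  2  2  2
  row 3: 0  0  1  2  3  3  3
  row 4: 0  0  1  2  3  4  4
  row 5: 1  1  2  3  4  5  5
  row 6: 1  1  2  3  4  5  6
  row 7: 1  2  3  4  5  6  7

second differences of R give the permutation w = (5, 3, 4, 6, 1, 7, 2).

3 SE-corners of the 11-cell Rothe diagram give Ess(w):

[(1, 4, 0), (4, 2, 0), (6, 2, 1)]


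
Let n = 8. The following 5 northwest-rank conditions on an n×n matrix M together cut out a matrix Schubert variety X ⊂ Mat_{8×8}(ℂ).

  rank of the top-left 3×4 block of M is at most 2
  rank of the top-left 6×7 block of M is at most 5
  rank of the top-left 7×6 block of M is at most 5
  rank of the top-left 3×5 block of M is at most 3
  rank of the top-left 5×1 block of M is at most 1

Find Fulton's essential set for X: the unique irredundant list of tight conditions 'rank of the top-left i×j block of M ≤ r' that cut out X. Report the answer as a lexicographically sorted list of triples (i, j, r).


Computing R[i][j] = min implied NW-rank bound (n=8, 5 conditions):

  i=1: 1  1  1  1  1  1  1  1
  i=2: 1  2  2  2  2  2  2  2
  i=3: 1  2  2  2  3  3  3  3
  i=4: 1  2  3  3  4  4  4  4
  i=5: 1  2  3  4  5  5  5  5
  i=6: 1  2  3  4  5  5  5  6
  i=7: 1  2  3  4  5  5  6  7
  i=8: 1  2  3  4  5  6  7  8

hence w(1..8) = (1, 2, 5, 3, 4, 8, 7, 6).

Rothe diagram D(w) (5 cells), 3 SE-corners (essential conditions):

[(3, 4, 2), (6, 7, 5), (7, 6, 5)]


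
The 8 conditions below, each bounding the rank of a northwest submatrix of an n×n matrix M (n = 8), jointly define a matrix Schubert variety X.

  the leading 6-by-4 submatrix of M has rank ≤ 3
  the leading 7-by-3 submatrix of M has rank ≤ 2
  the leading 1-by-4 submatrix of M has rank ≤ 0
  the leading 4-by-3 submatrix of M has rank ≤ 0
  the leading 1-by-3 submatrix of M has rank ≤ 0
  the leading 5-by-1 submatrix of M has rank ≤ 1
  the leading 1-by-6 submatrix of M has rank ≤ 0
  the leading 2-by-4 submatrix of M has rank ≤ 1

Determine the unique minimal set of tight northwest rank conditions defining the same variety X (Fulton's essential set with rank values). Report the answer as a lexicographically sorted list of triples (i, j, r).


Reconstructing r_w from the 8 given conditions:

  i=1: 0  0  0  0  0  0  1  1
  i=2: 0  0  0  1  1  1  2  2
  i=3: 0  0  0  1  2  2  3  3
  i=4: 0  0  0  1  2  3  4  4
  i=5: 1  1  1  2  3  4  5  5
  i=6: 1  2  2  3  4  5  6  6
  i=7: 1  2  2  3  4  5  6  7
  i=8: 1  2  3  4  5  6  7  8

second differences of R give the permutation w = (7, 4, 5, 6, 1, 2, 8, 3).

|D(w)|=16, |Ess(w)|=3:

[(1, 6, 0), (4, 3, 0), (7, 3, 2)]


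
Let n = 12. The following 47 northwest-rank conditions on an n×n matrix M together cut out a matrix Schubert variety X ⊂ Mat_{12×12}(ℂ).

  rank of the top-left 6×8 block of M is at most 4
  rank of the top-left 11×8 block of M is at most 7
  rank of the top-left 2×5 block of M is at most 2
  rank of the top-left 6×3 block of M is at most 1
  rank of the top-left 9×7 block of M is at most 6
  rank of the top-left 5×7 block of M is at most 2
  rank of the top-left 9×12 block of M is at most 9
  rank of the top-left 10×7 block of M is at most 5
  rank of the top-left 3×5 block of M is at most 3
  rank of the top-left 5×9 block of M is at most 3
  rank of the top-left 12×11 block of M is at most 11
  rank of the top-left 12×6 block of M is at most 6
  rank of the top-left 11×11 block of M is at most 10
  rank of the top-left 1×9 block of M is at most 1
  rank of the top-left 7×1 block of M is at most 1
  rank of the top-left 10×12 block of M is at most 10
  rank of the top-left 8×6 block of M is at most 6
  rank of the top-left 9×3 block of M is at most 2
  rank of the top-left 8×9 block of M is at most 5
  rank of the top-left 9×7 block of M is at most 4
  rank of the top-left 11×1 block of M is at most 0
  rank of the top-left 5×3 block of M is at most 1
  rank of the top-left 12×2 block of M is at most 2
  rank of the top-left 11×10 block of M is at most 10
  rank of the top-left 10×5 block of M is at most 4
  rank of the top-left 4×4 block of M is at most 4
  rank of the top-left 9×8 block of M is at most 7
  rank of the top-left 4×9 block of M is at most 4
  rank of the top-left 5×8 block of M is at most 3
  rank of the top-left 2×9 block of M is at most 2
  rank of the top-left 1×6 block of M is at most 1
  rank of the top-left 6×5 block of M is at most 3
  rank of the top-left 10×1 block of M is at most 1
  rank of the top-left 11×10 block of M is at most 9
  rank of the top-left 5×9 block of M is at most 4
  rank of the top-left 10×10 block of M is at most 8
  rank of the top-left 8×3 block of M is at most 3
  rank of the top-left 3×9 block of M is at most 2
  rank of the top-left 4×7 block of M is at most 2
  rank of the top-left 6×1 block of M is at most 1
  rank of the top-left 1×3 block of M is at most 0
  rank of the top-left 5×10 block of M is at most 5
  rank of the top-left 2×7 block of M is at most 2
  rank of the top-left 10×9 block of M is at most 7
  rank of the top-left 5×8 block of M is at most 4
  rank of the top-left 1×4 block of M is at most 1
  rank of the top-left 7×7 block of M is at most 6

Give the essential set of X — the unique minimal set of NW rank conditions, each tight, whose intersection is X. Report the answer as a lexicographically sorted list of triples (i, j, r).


The tightest implied rank at each (i,j), from the 47 conditions:

  R[1]: 0 | 0 | 0 | 1 | 1 | 1 | 1 | 1 | 1 | 1 | 1 | 1
  R[2]: 0 | 1 | 1 | 2 | 2 | 2 | 2 | 2 | 2 | 2 | 2 | 2
  R[3]: 0 | 1 | 1 | 2 | 2 | 2 | 2 | 2 | 2 | 3 | 3 | 3
  R[4]: 0 | 1 | 1 | 2 | 2 | 2 | 2 | 3 | 3 | 4 | 4 | 4
  R[5]: 0 | 1 | 1 | 2 | 2 | 2 | 2 | 3 | 3 | 4 | 5 | 5
  R[6]: 0 | 1 | 1 | 2 | 3 | 3 | 3 | 4 | 4 | 5 | 6 | 6
  R[7]: 0 | 1 | 2 | 3 | 4 | 4 | 4 | 5 | 5 | 6 | 7 | 7
  R[8]: 0 | 1 | 2 | 3 | 4 | 4 | 4 | 5 | 5 | 6 | 7 | 8
  R[9]: 0 | 1 | 2 | 3 | 4 | 4 | 4 | 5 | 6 | 7 | 8 | 9
  R[10]: 0 | 1 | 2 | 3 | 4 | 5 | 5 | 6 | 7 | 8 | 9 | 10
  R[11]: 0 | 1 | 2 | 3 | 4 | 5 | 6 | 7 | 8 | 9 | 10 | 11
  R[12]: 1 | 2 | 3 | 4 | 5 | 6 | 7 | 8 | 9 | 10 | 11 | 12

so w = (4, 2, 10, 8, 11, 5, 3, 12, 9, 6, 7, 1).

|D(w)|=34, |Ess(w)|=8:

[(1, 3, 0), (3, 9, 2), (5, 7, 2), (5, 9, 3), (6, 3, 1), (8, 9, 5), (9, 7, 4), (11, 1, 0)]


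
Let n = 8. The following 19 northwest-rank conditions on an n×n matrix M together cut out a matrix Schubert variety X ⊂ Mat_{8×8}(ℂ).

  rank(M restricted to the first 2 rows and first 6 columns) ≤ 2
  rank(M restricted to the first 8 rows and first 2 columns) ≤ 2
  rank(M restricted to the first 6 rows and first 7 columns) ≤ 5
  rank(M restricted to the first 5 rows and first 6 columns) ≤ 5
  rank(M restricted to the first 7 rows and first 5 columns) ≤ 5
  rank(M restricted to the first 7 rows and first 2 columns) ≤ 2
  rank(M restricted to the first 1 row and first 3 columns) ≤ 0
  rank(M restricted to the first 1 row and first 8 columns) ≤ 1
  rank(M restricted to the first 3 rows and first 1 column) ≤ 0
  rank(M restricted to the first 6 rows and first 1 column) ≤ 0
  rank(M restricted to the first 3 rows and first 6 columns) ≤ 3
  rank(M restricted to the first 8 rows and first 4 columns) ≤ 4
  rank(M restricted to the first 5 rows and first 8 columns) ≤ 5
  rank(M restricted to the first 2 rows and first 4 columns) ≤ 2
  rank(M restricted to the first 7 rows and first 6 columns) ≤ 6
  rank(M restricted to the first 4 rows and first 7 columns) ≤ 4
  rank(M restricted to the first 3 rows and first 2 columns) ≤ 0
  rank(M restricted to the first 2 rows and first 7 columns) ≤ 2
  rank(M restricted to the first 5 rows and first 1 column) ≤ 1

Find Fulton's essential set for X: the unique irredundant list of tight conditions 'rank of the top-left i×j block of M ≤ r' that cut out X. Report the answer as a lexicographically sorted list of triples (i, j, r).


The tightest implied rank at each (i,j), from the 19 conditions:

  0 0 0 1 1 1 1 1
  0 0 1 2 2 2 2 2
  0 0 1 2 3 3 3 3
  0 1 2 3 4 4 4 4
  0 1 2 3 4 5 5 5
  0 1 2 3 4 5 5 6
  1 2 3 4 5 6 6 7
  1 2 3 4 5 6 7 8

reading off 1-entries of Δ²R: w = (4, 3, 5, 2, 6, 8, 1, 7).

ℓ(w)=11; the 4 essential cells (i,j,r):

[(1, 3, 0), (3, 2, 0), (6, 1, 0), (6, 7, 5)]


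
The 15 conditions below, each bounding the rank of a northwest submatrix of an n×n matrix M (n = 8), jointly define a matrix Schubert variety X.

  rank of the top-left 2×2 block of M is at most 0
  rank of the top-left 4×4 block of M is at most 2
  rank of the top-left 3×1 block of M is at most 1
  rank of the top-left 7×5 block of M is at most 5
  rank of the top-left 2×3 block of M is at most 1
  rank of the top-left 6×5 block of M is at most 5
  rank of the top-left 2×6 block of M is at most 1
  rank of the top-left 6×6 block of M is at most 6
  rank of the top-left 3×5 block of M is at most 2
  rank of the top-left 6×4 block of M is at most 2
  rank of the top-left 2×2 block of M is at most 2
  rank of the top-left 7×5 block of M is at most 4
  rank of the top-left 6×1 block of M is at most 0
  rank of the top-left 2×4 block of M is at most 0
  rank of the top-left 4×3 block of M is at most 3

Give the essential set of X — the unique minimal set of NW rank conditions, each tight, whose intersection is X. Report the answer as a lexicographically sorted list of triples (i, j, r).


Rank table r_w(8×8) implied by the 15 constraints:

  i=1: 0 | 0 | 0 | 0 | 1 | 1 | 1 | 1
  i=2: 0 | 0 | 0 | 0 | 1 | 1 | 2 | 2
  i=3: 0 | 1 | 1 | 1 | 2 | 2 | 3 | 3
  i=4: 0 | 1 | 2 | 2 | 3 | 3 | 4 | 4
  i=5: 0 | 1 | 2 | 2 | 3 | 4 | 5 | 5
  i=6: 0 | 1 | 2 | 2 | 3 | 4 | 5 | 6
  i=7: 1 | 2 | 3 | 3 | 4 | 5 | 6 | 7
  i=8: 1 | 2 | 3 | 4 | 5 | 6 | 7 | 8

reading off 1-entries of Δ²R: w = (5, 7, 2, 3, 6, 8, 1, 4).

D(w) has 15 cells with 4 SE-corners; essential set:

[(2, 4, 0), (2, 6, 1), (6, 1, 0), (6, 4, 2)]


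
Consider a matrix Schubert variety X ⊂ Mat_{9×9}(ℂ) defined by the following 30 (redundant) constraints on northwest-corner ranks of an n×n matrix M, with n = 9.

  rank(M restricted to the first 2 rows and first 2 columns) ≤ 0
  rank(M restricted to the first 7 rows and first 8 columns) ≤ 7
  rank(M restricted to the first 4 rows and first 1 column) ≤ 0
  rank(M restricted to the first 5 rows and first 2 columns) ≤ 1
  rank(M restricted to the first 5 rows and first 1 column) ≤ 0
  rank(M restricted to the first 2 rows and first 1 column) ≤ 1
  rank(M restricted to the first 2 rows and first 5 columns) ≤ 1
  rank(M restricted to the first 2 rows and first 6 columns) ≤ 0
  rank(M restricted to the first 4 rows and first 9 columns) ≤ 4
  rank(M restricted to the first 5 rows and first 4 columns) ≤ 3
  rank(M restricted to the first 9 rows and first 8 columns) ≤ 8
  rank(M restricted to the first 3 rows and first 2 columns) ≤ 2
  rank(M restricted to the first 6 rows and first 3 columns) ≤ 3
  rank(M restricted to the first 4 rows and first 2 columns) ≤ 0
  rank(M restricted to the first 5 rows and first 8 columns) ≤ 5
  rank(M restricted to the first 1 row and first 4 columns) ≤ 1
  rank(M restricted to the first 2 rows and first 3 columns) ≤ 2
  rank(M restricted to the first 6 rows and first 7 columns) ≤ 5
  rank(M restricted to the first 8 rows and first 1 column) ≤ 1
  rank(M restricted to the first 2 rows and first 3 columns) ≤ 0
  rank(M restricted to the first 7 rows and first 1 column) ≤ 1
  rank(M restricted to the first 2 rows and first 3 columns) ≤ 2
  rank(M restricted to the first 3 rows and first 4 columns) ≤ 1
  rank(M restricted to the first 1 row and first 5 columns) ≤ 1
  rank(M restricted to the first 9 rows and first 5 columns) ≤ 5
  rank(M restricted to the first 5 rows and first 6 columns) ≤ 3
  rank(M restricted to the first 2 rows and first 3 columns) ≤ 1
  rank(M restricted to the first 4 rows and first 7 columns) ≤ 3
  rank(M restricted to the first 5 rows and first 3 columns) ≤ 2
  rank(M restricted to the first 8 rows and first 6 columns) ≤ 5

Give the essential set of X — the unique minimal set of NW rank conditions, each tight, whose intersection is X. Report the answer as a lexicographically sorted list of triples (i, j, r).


Propagating the 30 rank bounds to every northwest block:

  i=1: 0  0  0  0  0  0  1  1  1
  i=2: 0  0  0  0  0  0  1  2  2
  i=3: 0  0  1  1  1  1  2  3  3
  i=4: 0  0  1  2  2  2  3  4  4
  i=5: 0  1  2  3  3  3  4  5  5
  i=6: 1  2  3  4  4  4  5  6  6
  i=7: 1  2  3  4  5  5  6  7  7
  i=8: 1  2  3  4  5  5  6  7  8
  i=9: 1  2  3  4  5  6  7  8  9

second differences of R give the permutation w = (7, 8, 3, 4, 2, 1, 5, 9, 6).

4 SE-corners of the 18-cell Rothe diagram give Ess(w):

[(2, 6, 0), (4, 2, 0), (5, 1, 0), (8, 6, 5)]


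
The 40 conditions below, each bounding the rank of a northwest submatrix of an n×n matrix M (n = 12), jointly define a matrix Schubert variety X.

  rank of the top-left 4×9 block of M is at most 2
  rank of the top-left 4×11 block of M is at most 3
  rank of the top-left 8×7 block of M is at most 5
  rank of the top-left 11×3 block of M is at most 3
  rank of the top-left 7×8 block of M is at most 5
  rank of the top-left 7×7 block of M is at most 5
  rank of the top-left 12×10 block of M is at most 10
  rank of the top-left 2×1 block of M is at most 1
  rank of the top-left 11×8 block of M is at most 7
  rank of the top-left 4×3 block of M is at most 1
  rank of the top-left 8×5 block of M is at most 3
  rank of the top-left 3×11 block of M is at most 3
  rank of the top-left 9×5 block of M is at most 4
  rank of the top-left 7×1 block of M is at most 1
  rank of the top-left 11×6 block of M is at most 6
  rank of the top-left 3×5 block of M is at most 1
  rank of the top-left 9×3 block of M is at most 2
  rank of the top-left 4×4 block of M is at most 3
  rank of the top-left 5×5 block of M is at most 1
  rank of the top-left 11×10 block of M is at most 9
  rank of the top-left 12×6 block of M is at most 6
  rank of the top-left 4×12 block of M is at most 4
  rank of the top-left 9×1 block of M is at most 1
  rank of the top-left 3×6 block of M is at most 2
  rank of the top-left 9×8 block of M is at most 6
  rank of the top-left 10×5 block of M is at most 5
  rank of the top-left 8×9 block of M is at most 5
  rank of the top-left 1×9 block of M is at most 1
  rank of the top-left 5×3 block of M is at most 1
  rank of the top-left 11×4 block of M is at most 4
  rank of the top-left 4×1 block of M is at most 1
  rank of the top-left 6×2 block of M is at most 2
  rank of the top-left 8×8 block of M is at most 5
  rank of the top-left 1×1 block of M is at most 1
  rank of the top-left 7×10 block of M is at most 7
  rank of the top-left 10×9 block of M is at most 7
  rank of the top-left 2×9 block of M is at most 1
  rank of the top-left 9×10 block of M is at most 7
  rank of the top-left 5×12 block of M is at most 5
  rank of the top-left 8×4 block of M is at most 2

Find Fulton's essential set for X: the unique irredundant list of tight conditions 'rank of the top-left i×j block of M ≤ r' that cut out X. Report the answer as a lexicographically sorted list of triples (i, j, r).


Computing R[i][j] = min implied NW-rank bound (n=12, 40 conditions):

  1, 1, 1, 1, 1, 1, 1, 1, 1, 1, 1, 1
  1, 1, 1, 1, 1, 1, 1, 1, 1, 2, 2, 2
  1, 1, 1, 1, 1, 2, 2, 2, 2, 3, 3, 3
  1, 1, 1, 1, 1, 2, 2, 2, 2, 3, 3, 4
  1, 1, 1, 1, 1, 2, 3, 3, 3, 4, 4, 5
  1, 2, 2, 2, 2, 3, 4, 4, 4, 5, 5, 6
  1, 2, 2, 2, 3, 4, 5, 5, 5, 6, 6, 7
  1, 2, 2, 2, 3, 4, 5, 5, 5, 6, 7, 8
  1, 2, 2, 3, 4, 5, 6, 6, 6, 7, 8, 9
  1, 2, 3, 4, 5, 6, 7, 7, 7, 8, 9, 10
  1, 2, 3, 4, 5, 6, 7, 7, 8, 9, 10, 11
  1, 2, 3, 4, 5, 6, 7, 8, 9, 10, 11, 12

hence w(1..12) = (1, 10, 6, 12, 7, 2, 5, 11, 4, 3, 9, 8).

D(w) has 32 cells with 8 SE-corners; essential set:

[(2, 9, 1), (4, 9, 2), (4, 11, 3), (5, 5, 1), (8, 4, 2), (8, 9, 5), (9, 3, 2), (11, 8, 7)]


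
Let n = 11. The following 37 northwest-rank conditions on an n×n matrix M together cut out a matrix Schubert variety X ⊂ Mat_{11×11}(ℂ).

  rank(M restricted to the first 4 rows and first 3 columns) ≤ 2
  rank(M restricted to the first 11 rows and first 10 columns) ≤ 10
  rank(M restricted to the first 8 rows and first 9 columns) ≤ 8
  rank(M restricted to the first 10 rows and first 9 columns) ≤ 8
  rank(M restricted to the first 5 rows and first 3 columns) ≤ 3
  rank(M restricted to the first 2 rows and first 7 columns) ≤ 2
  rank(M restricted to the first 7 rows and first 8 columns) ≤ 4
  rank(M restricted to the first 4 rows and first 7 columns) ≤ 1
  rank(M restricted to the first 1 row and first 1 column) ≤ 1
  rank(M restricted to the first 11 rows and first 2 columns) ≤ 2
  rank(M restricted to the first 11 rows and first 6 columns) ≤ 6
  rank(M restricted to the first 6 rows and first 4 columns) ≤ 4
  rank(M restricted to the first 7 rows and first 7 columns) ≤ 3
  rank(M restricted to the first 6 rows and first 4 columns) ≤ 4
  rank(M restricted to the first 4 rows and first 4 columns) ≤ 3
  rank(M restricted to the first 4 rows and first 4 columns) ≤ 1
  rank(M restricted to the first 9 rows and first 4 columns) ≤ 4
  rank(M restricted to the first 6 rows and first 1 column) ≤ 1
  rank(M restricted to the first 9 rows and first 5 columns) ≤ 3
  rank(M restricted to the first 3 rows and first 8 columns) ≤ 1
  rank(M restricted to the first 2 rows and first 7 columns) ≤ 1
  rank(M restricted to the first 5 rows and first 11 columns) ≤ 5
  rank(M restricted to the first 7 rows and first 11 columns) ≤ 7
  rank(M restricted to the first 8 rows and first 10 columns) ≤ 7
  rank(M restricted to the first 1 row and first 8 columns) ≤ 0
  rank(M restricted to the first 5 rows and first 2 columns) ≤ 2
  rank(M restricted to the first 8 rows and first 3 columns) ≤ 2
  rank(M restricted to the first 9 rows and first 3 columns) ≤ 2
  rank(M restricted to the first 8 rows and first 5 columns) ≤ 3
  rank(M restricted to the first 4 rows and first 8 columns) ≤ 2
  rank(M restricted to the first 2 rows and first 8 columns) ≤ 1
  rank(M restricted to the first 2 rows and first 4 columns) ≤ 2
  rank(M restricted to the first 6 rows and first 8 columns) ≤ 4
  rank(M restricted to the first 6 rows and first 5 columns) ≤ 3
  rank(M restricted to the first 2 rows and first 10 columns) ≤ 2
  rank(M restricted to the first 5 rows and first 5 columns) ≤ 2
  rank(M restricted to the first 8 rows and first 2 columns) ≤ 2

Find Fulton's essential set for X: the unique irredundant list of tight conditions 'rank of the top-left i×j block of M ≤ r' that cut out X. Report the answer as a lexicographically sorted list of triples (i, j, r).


Propagating the 37 rank bounds to every northwest block:

  0  0  0  0  0  0  0  0  1  1  1
  1  1  1  1  1  1  1  1  2  2  2
  1  1  1  1  1  1  1  1  2  3  3
  1  1  1  1  1  1  1  2  3  4  4
  1  2  2  2  2  2  2  3  4  5  5
  1  2  2  3  3  3  3  4  5  6  6
  1  2  2  3  3  3  3  4  5  6  7
  1  2  2  3  3  4  4  5  6  7  8
  1  2  2  3  3  4  5  6  7  8  9
  1  2  3  4  4  5  6  7  8  9  10
  1  2  3  4  5  6  7  8  9  10  11

reading off 1-entries of Δ²R: w = (9, 1, 10, 8, 2, 4, 11, 6, 7, 3, 5).

D(w) has 30 cells with 6 SE-corners; essential set:

[(1, 8, 0), (3, 8, 1), (4, 7, 1), (7, 7, 3), (9, 3, 2), (9, 5, 3)]


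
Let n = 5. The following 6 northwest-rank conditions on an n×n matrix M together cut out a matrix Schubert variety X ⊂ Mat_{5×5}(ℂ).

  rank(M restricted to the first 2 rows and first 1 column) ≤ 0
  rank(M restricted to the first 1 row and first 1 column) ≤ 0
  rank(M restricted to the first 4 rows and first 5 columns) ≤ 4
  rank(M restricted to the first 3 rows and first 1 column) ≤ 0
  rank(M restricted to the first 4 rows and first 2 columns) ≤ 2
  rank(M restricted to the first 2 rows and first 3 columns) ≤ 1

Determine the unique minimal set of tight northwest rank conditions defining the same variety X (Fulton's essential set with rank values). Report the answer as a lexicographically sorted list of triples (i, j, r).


Rank table r_w(5×5) implied by the 6 constraints:

  i=1: 0 1 1 1 1
  i=2: 0 1 1 2 2
  i=3: 0 1 2 3 3
  i=4: 1 2 3 4 4
  i=5: 1 2 3 4 5

the unique w with this rank table is (2, 4, 3, 1, 5).

|D(w)|=4, |Ess(w)|=2:

[(2, 3, 1), (3, 1, 0)]


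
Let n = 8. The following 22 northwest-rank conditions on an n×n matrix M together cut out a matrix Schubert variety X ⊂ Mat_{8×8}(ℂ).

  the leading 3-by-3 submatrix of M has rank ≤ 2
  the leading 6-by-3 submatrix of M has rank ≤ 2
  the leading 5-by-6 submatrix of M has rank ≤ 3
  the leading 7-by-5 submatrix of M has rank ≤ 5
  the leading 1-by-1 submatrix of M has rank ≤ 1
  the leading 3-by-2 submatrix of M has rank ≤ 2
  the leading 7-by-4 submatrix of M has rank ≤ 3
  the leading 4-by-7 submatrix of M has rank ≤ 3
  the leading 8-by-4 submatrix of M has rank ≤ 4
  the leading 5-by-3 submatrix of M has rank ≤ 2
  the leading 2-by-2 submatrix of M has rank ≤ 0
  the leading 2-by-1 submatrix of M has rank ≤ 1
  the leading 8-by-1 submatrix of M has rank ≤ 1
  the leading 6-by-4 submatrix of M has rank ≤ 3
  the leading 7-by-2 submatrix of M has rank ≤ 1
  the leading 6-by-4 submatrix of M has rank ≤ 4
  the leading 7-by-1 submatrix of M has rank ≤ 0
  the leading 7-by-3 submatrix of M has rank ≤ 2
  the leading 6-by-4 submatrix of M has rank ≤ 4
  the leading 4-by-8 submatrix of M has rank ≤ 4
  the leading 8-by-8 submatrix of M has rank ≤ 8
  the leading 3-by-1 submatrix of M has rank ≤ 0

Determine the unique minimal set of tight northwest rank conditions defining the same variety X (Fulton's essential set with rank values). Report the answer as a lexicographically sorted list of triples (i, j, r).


Propagating the 22 rank bounds to every northwest block:

  i=1: 0 0 1 1 1 1 1 1
  i=2: 0 0 1 2 2 2 2 2
  i=3: 0 1 2 3 3 3 3 3
  i=4: 0 1 2 3 3 3 3 4
  i=5: 0 1 2 3 3 3 4 5
  i=6: 0 1 2 3 4 4 5 6
  i=7: 0 1 2 3 4 5 6 7
  i=8: 1 2 3 4 5 6 7 8

second differences of R give the permutation w = (3, 4, 2, 8, 7, 5, 6, 1).

Rothe diagram D(w) (14 cells), 4 SE-corners (essential conditions):

[(2, 2, 0), (4, 7, 3), (5, 6, 3), (7, 1, 0)]


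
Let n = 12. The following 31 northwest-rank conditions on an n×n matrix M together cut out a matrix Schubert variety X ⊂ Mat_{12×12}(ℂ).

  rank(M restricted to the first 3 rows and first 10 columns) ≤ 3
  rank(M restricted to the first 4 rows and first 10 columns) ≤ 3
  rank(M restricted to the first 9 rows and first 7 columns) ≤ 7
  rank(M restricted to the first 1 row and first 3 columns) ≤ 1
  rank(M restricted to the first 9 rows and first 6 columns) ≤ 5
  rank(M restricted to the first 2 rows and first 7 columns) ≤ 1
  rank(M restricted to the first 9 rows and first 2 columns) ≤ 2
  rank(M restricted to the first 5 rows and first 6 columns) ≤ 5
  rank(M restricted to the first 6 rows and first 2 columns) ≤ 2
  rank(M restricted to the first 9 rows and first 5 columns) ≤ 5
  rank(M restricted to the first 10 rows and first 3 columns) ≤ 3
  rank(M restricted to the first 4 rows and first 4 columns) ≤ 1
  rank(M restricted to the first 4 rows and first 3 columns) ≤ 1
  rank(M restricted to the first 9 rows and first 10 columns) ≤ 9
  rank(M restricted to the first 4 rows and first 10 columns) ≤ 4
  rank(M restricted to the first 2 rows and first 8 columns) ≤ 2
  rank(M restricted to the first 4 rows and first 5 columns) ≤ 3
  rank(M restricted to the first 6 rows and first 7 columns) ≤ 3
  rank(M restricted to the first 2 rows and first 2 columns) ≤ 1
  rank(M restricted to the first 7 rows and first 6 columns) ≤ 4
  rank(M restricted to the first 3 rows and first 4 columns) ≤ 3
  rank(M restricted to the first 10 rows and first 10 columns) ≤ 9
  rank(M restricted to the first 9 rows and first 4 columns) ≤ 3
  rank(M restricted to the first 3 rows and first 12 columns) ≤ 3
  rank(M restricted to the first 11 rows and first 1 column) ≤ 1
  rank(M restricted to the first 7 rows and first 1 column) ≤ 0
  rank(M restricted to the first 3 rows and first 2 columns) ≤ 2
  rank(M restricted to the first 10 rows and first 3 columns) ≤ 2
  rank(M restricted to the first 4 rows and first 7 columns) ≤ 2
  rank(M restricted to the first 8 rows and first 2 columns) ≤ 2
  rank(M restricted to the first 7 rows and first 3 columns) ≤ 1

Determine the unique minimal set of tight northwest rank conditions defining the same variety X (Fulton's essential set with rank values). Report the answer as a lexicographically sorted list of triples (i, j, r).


The tightest implied rank at each (i,j), from the 31 conditions:

  0  1  1  1  1  1  1  1  1  1  1  1
  0  1  1  1  1  1  1  2  2  2  2  2
  0  1  1  1  2  2  2  3  3  3  3  3
  0  1  1  1  2  2  2  3  3  3  4  4
  0  1  1  2  3  3  3  4  4  4  5  5
  0  1  1  2  3  3  3  4  5  5  6  6
  0  1  1  2  3  4  4  5  6  6  7  7
  1  2  2  3  4  5  5  6  7  7  8  8
  1  2  2  3  4  5  6  7  8  8  9  9
  1  2  2  3  4  5  6  7  8  9  10  10
  1  2  3  4  5  6  7  8  9  10  11  11
  1  2  3  4  5  6  7  8  9  10  11  12

giving w = (2, 8, 5, 11, 4, 9, 6, 1, 7, 10, 3, 12) via Δ²R.

Fulton essential set (8 of the 27 Rothe cells):

[(2, 7, 1), (4, 4, 1), (4, 7, 2), (4, 10, 3), (6, 7, 3), (7, 1, 0), (7, 3, 1), (10, 3, 2)]


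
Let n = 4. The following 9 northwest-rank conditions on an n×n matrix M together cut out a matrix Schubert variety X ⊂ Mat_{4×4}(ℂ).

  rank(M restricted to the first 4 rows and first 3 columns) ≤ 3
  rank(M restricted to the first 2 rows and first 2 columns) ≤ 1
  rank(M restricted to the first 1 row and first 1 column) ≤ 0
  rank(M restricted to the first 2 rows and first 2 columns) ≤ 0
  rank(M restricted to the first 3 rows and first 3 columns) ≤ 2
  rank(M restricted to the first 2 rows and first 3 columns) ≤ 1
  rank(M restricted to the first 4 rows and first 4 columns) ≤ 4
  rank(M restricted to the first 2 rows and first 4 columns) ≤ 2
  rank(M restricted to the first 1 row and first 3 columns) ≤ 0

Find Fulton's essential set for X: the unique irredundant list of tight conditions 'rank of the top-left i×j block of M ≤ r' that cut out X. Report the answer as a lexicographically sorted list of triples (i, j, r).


Recovering R(i,j) via the rank-extension bound from the 9 conditions:

  R[1]: 0 0 0 1
  R[2]: 0 0 1 2
  R[3]: 1 1 2 3
  R[4]: 1 2 3 4

second differences of R give the permutation w = (4, 3, 1, 2).

Rothe diagram D(w) (5 cells), 2 SE-corners (essential conditions):

[(1, 3, 0), (2, 2, 0)]
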